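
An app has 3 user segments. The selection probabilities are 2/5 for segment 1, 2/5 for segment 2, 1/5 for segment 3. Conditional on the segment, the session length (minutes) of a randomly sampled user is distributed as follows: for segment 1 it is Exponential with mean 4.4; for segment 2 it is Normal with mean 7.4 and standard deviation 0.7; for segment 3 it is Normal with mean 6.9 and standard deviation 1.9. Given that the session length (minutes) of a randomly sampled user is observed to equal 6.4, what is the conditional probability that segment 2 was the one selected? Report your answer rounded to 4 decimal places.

0.5708

Likelihoods f(6.4 | ·): 1: 0.0530697; 2: 0.205426; 3: 0.202824.
Posterior ∝ prior × likelihood. Numerator for 2: 0.4·0.205426 = 0.0821702.
Normalizing constant: 0.4·0.0530697 + 0.4·0.205426 + 0.2·0.202824 = 0.143963.
P(2 | observation) = 0.0821702 / 0.143963 = 0.570774.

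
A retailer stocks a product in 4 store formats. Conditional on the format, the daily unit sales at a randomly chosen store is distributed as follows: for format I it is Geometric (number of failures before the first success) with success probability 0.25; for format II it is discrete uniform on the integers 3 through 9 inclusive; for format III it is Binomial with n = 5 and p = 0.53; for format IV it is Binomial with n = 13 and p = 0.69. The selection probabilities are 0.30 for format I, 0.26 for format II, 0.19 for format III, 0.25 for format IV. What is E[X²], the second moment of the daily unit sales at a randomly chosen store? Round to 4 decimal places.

39.0813

For each component E[X²] = Var + (mean)², giving I: 21; II: 40; III: 8.268; IV: 83.2416.
Overall E[X²] = 0.3·21 + 0.26·40 + 0.19·8.268 + 0.25·83.2416 = 39.0813.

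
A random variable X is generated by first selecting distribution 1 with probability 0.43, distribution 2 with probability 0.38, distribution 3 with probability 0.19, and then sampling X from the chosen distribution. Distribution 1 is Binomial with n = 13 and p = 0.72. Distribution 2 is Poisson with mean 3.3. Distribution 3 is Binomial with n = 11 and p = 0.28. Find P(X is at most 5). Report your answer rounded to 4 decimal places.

0.5196

Conditional on each component, P(X ≤ 5): 1: 0.0117928; 2: 0.882877; 3: 0.942304.
By total probability, P(X ≤ 5) = 0.43·0.0117928 + 0.38·0.882877 + 0.19·0.942304 = 0.519602.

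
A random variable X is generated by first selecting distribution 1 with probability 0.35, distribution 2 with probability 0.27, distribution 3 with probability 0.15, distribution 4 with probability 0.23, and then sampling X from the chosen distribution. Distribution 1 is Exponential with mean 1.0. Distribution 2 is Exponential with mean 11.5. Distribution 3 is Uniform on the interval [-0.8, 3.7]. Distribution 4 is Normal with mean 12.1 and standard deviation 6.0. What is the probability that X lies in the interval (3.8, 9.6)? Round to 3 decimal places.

0.143

Conditional on each component, P(3.8 < X < 9.6): 1: 0.022303; 2: 0.284642; 3: 0; 4: 0.25518.
By total probability, P(3.8 < X < 9.6) = 0.35·0.022303 + 0.27·0.284642 + 0.15·0 + 0.23·0.25518 = 0.143351.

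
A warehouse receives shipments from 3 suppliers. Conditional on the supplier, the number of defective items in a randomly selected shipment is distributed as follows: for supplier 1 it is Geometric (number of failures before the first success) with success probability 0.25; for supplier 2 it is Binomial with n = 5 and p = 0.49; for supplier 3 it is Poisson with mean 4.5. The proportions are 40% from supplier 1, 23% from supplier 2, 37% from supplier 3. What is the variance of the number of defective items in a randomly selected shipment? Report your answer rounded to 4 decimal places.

7.4708

Per component, 1: μ=3, E[X²]=21; 2: μ=2.45, E[X²]=7.252; 3: μ=4.5, E[X²]=24.75.
E[X] = 0.4·3 + 0.23·2.45 + 0.37·4.5 = 3.4285.
E[X²] = 0.4·21 + 0.23·7.252 + 0.37·24.75 = 19.2255.
Var(X) = E[X²] − (E[X])² = 19.2255 − 11.7546 = 7.47085.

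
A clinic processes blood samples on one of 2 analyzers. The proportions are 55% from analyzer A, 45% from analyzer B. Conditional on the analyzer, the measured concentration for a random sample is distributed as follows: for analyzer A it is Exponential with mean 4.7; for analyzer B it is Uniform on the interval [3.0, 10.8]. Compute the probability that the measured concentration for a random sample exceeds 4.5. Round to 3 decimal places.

0.575

Conditional on each analyzer, P(X > 4.5): A: 0.383872; B: 0.807692.
By total probability, P(X > 4.5) = 0.55·0.383872 + 0.45·0.807692 = 0.574591.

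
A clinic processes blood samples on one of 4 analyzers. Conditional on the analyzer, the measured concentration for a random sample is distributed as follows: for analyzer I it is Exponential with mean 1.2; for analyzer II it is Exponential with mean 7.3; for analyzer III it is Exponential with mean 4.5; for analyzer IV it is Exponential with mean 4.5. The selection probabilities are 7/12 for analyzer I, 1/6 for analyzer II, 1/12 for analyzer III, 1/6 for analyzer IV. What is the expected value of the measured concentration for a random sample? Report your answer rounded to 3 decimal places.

3.042

Component means — I: 1.2; II: 7.3; III: 4.5; IV: 4.5.
E[X] = 0.583333·1.2 + 0.166667·7.3 + 0.0833333·4.5 + 0.166667·4.5 = 3.04167.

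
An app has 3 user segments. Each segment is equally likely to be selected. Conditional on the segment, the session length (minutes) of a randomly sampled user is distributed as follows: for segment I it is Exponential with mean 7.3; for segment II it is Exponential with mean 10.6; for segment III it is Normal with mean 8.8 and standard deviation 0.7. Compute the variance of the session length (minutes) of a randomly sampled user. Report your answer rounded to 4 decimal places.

Per component, I: μ=7.3, E[X²]=106.58; II: μ=10.6, E[X²]=224.72; III: μ=8.8, E[X²]=77.93.
E[X] = 0.333333·7.3 + 0.333333·10.6 + 0.333333·8.8 = 8.9.
E[X²] = 0.333333·106.58 + 0.333333·224.72 + 0.333333·77.93 = 136.41.
Var(X) = E[X²] − (E[X])² = 136.41 − 79.21 = 57.2.

57.2000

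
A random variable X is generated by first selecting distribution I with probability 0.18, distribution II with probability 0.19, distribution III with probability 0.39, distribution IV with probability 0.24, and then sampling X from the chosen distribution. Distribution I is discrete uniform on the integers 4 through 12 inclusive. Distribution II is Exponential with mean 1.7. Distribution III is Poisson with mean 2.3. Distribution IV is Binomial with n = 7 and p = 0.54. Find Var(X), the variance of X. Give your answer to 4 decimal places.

Per component, I: μ=8, E[X²]=70.6667; II: μ=1.7, E[X²]=5.78; III: μ=2.3, E[X²]=7.59; IV: μ=3.78, E[X²]=16.0272.
E[X] = 0.18·8 + 0.19·1.7 + 0.39·2.3 + 0.24·3.78 = 3.5672.
E[X²] = 0.18·70.6667 + 0.19·5.78 + 0.39·7.59 + 0.24·16.0272 = 20.6248.
Var(X) = E[X²] − (E[X])² = 20.6248 − 12.7249 = 7.89991.

7.8999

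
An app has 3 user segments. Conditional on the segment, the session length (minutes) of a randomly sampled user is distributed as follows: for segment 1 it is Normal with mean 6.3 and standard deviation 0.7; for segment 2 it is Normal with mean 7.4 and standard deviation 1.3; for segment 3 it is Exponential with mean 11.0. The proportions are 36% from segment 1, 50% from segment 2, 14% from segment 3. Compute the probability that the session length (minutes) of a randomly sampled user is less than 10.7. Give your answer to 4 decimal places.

0.9443

Conditional on each segment, P(X < 10.7): 1: 1; 2: 0.994433; 3: 0.621949.
By total probability, P(X < 10.7) = 0.36·1 + 0.5·0.994433 + 0.14·0.621949 = 0.944289.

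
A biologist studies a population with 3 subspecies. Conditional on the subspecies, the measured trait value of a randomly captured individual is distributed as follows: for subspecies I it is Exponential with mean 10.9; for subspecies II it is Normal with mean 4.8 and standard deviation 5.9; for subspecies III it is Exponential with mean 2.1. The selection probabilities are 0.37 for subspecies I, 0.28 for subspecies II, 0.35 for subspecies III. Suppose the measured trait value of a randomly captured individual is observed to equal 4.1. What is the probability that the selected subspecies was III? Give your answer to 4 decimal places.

Likelihoods f(4.1 | ·): I: 0.0629818; II: 0.0671431; III: 0.0675884.
Posterior ∝ prior × likelihood. Numerator for III: 0.35·0.0675884 = 0.023656.
Normalizing constant: 0.37·0.0629818 + 0.28·0.0671431 + 0.35·0.0675884 = 0.0657593.
P(III | observation) = 0.023656 / 0.0657593 = 0.359736.

0.3597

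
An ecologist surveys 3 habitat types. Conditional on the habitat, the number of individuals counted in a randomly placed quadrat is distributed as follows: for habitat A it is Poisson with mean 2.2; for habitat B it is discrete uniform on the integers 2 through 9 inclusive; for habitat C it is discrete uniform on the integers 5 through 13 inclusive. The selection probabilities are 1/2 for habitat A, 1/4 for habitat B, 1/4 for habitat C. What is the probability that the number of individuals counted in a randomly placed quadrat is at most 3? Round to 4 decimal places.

Conditional on each habitat, P(X ≤ 3): A: 0.819352; B: 0.25; C: 0.
By total probability, P(X ≤ 3) = 0.5·0.819352 + 0.25·0.25 + 0.25·0 = 0.472176.

0.4722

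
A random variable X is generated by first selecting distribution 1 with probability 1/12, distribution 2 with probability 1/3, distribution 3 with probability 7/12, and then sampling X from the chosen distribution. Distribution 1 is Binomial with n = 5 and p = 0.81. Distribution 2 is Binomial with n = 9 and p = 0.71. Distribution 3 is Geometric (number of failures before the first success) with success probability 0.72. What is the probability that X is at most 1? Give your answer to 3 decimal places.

0.538

Conditional on each component, P(X ≤ 1): 1: 0.00552561; 2: 0.000334165; 3: 0.9216.
By total probability, P(X ≤ 1) = 0.0833333·0.00552561 + 0.333333·0.000334165 + 0.583333·0.9216 = 0.538172.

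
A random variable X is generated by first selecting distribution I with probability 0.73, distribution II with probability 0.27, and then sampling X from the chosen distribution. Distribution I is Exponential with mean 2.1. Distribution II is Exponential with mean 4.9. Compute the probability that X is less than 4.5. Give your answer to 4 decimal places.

Conditional on each component, P(X < 4.5): I: 0.882681; II: 0.60083.
By total probability, P(X < 4.5) = 0.73·0.882681 + 0.27·0.60083 = 0.806581.

0.8066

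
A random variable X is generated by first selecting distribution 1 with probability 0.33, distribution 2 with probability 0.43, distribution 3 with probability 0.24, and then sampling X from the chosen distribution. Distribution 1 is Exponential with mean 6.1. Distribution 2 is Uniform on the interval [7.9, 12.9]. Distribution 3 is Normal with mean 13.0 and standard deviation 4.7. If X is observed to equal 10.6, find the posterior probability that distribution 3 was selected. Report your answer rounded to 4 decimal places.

Likelihoods f(10.6 | ·): 1: 0.02884; 2: 0.2; 3: 0.0745059.
Posterior ∝ prior × likelihood. Numerator for 3: 0.24·0.0745059 = 0.0178814.
Normalizing constant: 0.33·0.02884 + 0.43·0.2 + 0.24·0.0745059 = 0.113399.
P(3 | observation) = 0.0178814 / 0.113399 = 0.157686.

0.1577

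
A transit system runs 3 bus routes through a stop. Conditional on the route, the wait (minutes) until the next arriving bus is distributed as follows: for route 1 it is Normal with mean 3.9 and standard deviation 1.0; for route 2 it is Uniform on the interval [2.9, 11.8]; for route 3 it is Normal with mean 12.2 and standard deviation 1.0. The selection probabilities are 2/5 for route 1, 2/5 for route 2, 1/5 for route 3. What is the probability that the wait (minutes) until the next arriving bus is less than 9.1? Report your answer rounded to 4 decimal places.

Conditional on each route, P(X < 9.1): 1: 1; 2: 0.696629; 3: 0.000967603.
By total probability, P(X < 9.1) = 0.4·1 + 0.4·0.696629 + 0.2·0.000967603 = 0.678845.

0.6788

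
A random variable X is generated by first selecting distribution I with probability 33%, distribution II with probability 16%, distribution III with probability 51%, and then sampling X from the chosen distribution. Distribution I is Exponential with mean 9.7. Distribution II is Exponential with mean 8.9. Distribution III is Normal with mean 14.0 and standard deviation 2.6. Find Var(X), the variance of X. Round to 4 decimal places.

52.4390

Per component, I: μ=9.7, E[X²]=188.18; II: μ=8.9, E[X²]=158.42; III: μ=14, E[X²]=202.76.
E[X] = 0.33·9.7 + 0.16·8.9 + 0.51·14 = 11.765.
E[X²] = 0.33·188.18 + 0.16·158.42 + 0.51·202.76 = 190.854.
Var(X) = E[X²] − (E[X])² = 190.854 − 138.415 = 52.439.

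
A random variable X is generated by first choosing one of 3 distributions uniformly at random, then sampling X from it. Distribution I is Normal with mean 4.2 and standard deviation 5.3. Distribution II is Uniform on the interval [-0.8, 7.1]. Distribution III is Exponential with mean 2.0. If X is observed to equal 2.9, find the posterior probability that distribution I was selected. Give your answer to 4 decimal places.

0.2305

Likelihoods f(2.9 | ·): I: 0.0730415; II: 0.126582; III: 0.117285.
Posterior ∝ prior × likelihood. Numerator for I: 0.333333·0.0730415 = 0.0243472.
Normalizing constant: 0.333333·0.0730415 + 0.333333·0.126582 + 0.333333·0.117285 = 0.105636.
P(I | observation) = 0.0243472 / 0.105636 = 0.230481.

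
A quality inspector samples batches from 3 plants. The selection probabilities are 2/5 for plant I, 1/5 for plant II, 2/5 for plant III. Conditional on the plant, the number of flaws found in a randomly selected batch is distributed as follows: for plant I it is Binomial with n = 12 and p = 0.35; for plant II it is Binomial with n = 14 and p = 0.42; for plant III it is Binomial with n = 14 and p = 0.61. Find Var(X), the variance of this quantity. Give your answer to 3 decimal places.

6.912

Per component, I: μ=4.2, E[X²]=20.37; II: μ=5.88, E[X²]=37.9848; III: μ=8.54, E[X²]=76.2622.
E[X] = 0.4·4.2 + 0.2·5.88 + 0.4·8.54 = 6.272.
E[X²] = 0.4·20.37 + 0.2·37.9848 + 0.4·76.2622 = 46.2498.
Var(X) = E[X²] − (E[X])² = 46.2498 − 39.338 = 6.91186.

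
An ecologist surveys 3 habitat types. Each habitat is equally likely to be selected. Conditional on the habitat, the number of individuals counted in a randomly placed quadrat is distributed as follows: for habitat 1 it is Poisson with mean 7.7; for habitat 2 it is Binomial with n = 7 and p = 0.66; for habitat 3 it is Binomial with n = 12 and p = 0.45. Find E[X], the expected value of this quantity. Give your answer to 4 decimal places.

Component means — 1: 7.7; 2: 4.62; 3: 5.4.
E[X] = 0.333333·7.7 + 0.333333·4.62 + 0.333333·5.4 = 5.90667.

5.9067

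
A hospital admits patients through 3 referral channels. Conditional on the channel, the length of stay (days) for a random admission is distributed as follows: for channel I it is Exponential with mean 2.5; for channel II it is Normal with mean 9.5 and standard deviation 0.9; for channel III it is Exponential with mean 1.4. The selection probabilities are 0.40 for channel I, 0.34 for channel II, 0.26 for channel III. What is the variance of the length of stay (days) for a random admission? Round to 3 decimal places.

Per component, I: μ=2.5, E[X²]=12.5; II: μ=9.5, E[X²]=91.06; III: μ=1.4, E[X²]=3.92.
E[X] = 0.4·2.5 + 0.34·9.5 + 0.26·1.4 = 4.594.
E[X²] = 0.4·12.5 + 0.34·91.06 + 0.26·3.92 = 36.9796.
Var(X) = E[X²] − (E[X])² = 36.9796 − 21.1048 = 15.8748.

15.875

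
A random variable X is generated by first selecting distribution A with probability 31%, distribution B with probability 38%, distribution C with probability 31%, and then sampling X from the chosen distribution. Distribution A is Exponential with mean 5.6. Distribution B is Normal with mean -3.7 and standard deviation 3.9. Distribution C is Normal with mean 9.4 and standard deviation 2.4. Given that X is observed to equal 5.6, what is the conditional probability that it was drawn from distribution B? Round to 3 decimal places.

0.061

Likelihoods f(5.6 | ·): A: 0.0656928; B: 0.00595746; C: 0.0474595.
Posterior ∝ prior × likelihood. Numerator for B: 0.38·0.00595746 = 0.00226384.
Normalizing constant: 0.31·0.0656928 + 0.38·0.00595746 + 0.31·0.0474595 = 0.037341.
P(B | observation) = 0.00226384 / 0.037341 = 0.060626.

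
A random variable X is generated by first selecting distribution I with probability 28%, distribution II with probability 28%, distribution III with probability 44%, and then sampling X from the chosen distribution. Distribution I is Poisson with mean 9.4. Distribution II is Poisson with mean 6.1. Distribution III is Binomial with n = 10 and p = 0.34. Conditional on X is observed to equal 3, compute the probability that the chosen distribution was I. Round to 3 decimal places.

Likelihoods P(X=3 | ·): I: 0.0114515; II: 0.0848481; III: 0.257292.
Posterior ∝ prior × likelihood. Numerator for I: 0.28·0.0114515 = 0.00320643.
Normalizing constant: 0.28·0.0114515 + 0.28·0.0848481 + 0.44·0.257292 = 0.140172.
P(I | observation) = 0.00320643 / 0.140172 = 0.022875.

0.023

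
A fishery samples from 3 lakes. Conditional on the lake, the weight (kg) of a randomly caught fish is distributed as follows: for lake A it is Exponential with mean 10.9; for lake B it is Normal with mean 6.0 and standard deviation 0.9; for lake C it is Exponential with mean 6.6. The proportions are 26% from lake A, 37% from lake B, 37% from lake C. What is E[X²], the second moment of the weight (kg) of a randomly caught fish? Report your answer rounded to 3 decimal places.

107.635

For each component E[X²] = Var + (mean)², giving A: 237.62; B: 36.81; C: 87.12.
Overall E[X²] = 0.26·237.62 + 0.37·36.81 + 0.37·87.12 = 107.635.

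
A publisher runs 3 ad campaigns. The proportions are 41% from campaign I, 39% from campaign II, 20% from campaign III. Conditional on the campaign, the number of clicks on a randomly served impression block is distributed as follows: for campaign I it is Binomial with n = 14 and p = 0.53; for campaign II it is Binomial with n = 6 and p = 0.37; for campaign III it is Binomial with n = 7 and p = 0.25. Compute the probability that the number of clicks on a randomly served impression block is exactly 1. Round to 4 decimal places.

Conditional on each campaign, P(X = 1): I: 0.000405206; II: 0.220321; III: 0.311462.
By total probability, P(X = 1) = 0.41·0.000405206 + 0.39·0.220321 + 0.2·0.311462 = 0.148384.

0.1484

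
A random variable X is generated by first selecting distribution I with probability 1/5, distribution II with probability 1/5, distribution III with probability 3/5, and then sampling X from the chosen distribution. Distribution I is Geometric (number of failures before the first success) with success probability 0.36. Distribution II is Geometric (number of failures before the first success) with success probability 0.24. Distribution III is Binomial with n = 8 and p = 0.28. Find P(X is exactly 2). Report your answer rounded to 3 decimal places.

Conditional on each component, P(X = 2): I: 0.147456; II: 0.138624; III: 0.305822.
By total probability, P(X = 2) = 0.2·0.147456 + 0.2·0.138624 + 0.6·0.305822 = 0.240709.

0.241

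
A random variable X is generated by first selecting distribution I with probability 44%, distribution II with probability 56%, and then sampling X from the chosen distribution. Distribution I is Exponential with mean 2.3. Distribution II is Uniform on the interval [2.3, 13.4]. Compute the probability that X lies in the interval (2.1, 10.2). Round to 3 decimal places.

0.570

Conditional on each component, P(2.1 < X < 10.2): I: 0.389443; II: 0.711712.
By total probability, P(2.1 < X < 10.2) = 0.44·0.389443 + 0.56·0.711712 = 0.569914.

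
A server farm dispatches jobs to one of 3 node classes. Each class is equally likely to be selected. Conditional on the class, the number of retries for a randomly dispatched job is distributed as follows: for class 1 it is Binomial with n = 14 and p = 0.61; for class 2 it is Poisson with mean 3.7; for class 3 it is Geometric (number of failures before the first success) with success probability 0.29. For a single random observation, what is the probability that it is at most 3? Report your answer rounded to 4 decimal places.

0.4144

Conditional on each class, P(X ≤ 3): 1: 0.00308539; 2: 0.494153; 3: 0.745883.
By total probability, P(X ≤ 3) = 0.333333·0.00308539 + 0.333333·0.494153 + 0.333333·0.745883 = 0.414374.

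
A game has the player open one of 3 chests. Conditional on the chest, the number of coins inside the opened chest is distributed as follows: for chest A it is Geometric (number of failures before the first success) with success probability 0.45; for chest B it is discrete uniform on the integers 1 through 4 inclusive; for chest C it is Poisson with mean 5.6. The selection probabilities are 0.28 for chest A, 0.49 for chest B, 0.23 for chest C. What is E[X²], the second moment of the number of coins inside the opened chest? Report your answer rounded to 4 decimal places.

13.3546

For each component E[X²] = Var + (mean)², giving A: 4.20988; B: 7.5; C: 36.96.
Overall E[X²] = 0.28·4.20988 + 0.49·7.5 + 0.23·36.96 = 13.3546.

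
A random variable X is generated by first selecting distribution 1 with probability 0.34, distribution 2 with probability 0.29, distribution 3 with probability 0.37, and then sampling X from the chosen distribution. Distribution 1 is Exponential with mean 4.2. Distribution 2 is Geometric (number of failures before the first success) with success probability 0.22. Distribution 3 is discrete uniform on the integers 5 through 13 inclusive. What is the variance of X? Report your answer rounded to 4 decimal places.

19.2709

Per component, 1: μ=4.2, E[X²]=35.28; 2: μ=3.54545, E[X²]=28.686; 3: μ=9, E[X²]=87.6667.
E[X] = 0.34·4.2 + 0.29·3.54545 + 0.37·9 = 5.78618.
E[X²] = 0.34·35.28 + 0.29·28.686 + 0.37·87.6667 = 52.7508.
Var(X) = E[X²] − (E[X])² = 52.7508 − 33.4799 = 19.2709.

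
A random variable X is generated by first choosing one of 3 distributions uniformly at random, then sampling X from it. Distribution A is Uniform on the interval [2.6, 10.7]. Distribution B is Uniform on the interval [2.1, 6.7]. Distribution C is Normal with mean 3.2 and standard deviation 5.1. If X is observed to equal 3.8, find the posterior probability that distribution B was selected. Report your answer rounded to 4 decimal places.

Likelihoods f(3.8 | ·): A: 0.123457; B: 0.217391; C: 0.0776845.
Posterior ∝ prior × likelihood. Numerator for B: 0.333333·0.217391 = 0.0724638.
Normalizing constant: 0.333333·0.123457 + 0.333333·0.217391 + 0.333333·0.0776845 = 0.139511.
P(B | observation) = 0.0724638 / 0.139511 = 0.519413.

0.5194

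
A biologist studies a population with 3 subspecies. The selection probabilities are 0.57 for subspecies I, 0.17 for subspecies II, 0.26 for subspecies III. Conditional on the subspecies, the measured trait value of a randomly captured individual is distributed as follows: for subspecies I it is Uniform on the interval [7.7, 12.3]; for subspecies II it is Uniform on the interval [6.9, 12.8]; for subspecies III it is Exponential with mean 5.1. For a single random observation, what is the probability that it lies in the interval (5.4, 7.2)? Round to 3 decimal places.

Conditional on each subspecies, P(5.4 < X < 7.2): I: 0; II: 0.0508475; III: 0.103151.
By total probability, P(5.4 < X < 7.2) = 0.57·0 + 0.17·0.0508475 + 0.26·0.103151 = 0.0354633.

0.035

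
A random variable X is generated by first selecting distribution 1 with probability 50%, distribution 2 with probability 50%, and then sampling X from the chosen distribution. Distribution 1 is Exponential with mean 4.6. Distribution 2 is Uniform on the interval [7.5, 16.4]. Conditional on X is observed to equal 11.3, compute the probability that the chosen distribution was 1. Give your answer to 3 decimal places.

Likelihoods f(11.3 | ·): 1: 0.0186375; 2: 0.11236.
Posterior ∝ prior × likelihood. Numerator for 1: 0.5·0.0186375 = 0.00931876.
Normalizing constant: 0.5·0.0186375 + 0.5·0.11236 = 0.0654985.
P(1 | observation) = 0.00931876 / 0.0654985 = 0.142274.

0.142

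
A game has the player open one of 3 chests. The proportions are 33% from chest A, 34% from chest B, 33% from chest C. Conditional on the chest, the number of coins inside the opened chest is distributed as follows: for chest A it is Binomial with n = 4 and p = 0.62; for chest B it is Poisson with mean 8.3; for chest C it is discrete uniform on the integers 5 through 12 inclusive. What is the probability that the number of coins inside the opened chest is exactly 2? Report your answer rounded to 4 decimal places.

0.1128

Conditional on each chest, P(X = 2): A: 0.333044; B: 0.00856016; C: 0.
By total probability, P(X = 2) = 0.33·0.333044 + 0.34·0.00856016 + 0.33·0 = 0.112815.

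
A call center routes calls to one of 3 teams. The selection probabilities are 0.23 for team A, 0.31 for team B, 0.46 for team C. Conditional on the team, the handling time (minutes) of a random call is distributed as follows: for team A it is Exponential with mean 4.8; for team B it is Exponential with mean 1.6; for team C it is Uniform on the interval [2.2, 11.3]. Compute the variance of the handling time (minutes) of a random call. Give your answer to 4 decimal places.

14.1817

Per component, A: μ=4.8, E[X²]=46.08; B: μ=1.6, E[X²]=5.12; C: μ=6.75, E[X²]=52.4633.
E[X] = 0.23·4.8 + 0.31·1.6 + 0.46·6.75 = 4.705.
E[X²] = 0.23·46.08 + 0.31·5.12 + 0.46·52.4633 = 36.3187.
Var(X) = E[X²] − (E[X])² = 36.3187 − 22.137 = 14.1817.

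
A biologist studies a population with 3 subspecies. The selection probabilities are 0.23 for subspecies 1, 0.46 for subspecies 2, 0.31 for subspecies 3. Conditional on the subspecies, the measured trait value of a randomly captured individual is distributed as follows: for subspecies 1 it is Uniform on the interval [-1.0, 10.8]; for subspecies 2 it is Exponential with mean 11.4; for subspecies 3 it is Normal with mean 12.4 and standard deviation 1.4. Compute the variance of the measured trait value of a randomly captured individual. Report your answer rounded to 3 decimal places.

71.681

Per component, 1: μ=4.9, E[X²]=35.6133; 2: μ=11.4, E[X²]=259.92; 3: μ=12.4, E[X²]=155.72.
E[X] = 0.23·4.9 + 0.46·11.4 + 0.31·12.4 = 10.215.
E[X²] = 0.23·35.6133 + 0.46·259.92 + 0.31·155.72 = 176.027.
Var(X) = E[X²] − (E[X])² = 176.027 − 104.346 = 71.6812.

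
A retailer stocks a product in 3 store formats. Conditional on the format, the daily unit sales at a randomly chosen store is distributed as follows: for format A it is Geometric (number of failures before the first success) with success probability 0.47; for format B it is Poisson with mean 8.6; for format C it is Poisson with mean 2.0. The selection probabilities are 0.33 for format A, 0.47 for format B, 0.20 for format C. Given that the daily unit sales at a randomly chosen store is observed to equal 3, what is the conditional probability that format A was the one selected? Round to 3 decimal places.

Likelihoods P(X=3 | ·): A: 0.0699722; B: 0.0195169; C: 0.180447.
Posterior ∝ prior × likelihood. Numerator for A: 0.33·0.0699722 = 0.0230908.
Normalizing constant: 0.33·0.0699722 + 0.47·0.0195169 + 0.2·0.180447 = 0.0683532.
P(A | observation) = 0.0230908 / 0.0683532 = 0.337816.

0.338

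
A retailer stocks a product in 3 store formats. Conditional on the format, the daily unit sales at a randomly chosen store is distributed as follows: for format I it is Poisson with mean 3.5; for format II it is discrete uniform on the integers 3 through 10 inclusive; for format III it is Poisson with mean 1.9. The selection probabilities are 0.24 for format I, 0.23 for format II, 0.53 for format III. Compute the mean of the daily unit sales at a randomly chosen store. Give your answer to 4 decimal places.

Component means — I: 3.5; II: 6.5; III: 1.9.
E[X] = 0.24·3.5 + 0.23·6.5 + 0.53·1.9 = 3.342.

3.3420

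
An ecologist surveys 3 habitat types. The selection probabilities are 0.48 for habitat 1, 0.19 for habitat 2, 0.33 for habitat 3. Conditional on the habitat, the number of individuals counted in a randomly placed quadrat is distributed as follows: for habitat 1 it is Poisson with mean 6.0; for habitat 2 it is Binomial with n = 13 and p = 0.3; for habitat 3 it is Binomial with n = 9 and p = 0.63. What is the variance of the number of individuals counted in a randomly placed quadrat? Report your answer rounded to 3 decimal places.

Per component, 1: μ=6, E[X²]=42; 2: μ=3.9, E[X²]=17.94; 3: μ=5.67, E[X²]=34.2468.
E[X] = 0.48·6 + 0.19·3.9 + 0.33·5.67 = 5.4921.
E[X²] = 0.48·42 + 0.19·17.94 + 0.33·34.2468 = 34.87.
Var(X) = E[X²] − (E[X])² = 34.87 − 30.1632 = 4.70688.

4.707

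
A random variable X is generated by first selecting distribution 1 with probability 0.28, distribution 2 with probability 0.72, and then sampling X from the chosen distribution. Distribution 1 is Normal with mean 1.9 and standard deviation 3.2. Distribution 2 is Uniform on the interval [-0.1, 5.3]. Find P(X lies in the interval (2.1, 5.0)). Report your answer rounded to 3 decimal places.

Conditional on each component, P(2.1 < X < 5.0): 1: 0.308747; 2: 0.537037.
By total probability, P(2.1 < X < 5.0) = 0.28·0.308747 + 0.72·0.537037 = 0.473116.

0.473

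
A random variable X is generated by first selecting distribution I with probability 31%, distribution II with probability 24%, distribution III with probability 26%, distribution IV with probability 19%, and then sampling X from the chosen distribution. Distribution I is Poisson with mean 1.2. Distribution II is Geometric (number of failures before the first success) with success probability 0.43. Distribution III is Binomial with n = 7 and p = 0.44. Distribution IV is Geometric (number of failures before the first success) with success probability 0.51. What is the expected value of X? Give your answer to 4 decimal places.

Component means — I: 1.2; II: 1.32558; III: 3.08; IV: 0.960784.
E[X] = 0.31·1.2 + 0.24·1.32558 + 0.26·3.08 + 0.19·0.960784 = 1.67349.

1.6735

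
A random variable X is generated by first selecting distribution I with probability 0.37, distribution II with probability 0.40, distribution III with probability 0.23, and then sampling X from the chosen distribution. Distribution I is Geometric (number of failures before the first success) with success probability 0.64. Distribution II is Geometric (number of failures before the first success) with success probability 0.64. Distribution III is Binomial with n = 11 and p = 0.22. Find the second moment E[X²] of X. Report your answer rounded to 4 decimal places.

For each component E[X²] = Var + (mean)², giving I: 1.19531; II: 1.19531; III: 7.744.
Overall E[X²] = 0.37·1.19531 + 0.4·1.19531 + 0.23·7.744 = 2.70151.

2.7015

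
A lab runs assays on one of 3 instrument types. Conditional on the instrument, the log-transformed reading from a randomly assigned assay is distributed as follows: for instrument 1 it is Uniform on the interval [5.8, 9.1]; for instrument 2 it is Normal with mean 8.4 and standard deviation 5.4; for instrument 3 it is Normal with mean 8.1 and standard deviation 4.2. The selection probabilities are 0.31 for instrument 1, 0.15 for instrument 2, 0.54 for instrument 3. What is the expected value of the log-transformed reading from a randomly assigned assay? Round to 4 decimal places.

Component means — 1: 7.45; 2: 8.4; 3: 8.1.
E[X] = 0.31·7.45 + 0.15·8.4 + 0.54·8.1 = 7.9435.

7.9435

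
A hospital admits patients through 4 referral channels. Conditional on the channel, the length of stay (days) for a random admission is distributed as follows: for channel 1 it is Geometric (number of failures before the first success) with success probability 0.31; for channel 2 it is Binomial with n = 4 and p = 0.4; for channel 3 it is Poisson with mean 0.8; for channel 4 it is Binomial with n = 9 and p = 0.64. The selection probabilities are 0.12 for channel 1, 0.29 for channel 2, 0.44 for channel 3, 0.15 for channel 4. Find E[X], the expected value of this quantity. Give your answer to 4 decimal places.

1.9471

Component means — 1: 2.22581; 2: 1.6; 3: 0.8; 4: 5.76.
E[X] = 0.12·2.22581 + 0.29·1.6 + 0.44·0.8 + 0.15·5.76 = 1.9471.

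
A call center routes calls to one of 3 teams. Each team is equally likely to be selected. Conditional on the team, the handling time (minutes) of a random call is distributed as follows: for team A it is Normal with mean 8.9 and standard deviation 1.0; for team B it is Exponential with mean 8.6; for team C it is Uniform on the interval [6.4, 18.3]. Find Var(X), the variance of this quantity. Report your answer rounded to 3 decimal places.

Per component, A: μ=8.9, E[X²]=80.21; B: μ=8.6, E[X²]=147.92; C: μ=12.35, E[X²]=164.323.
E[X] = 0.333333·8.9 + 0.333333·8.6 + 0.333333·12.35 = 9.95.
E[X²] = 0.333333·80.21 + 0.333333·147.92 + 0.333333·164.323 = 130.818.
Var(X) = E[X²] − (E[X])² = 130.818 − 99.0025 = 31.8153.

31.815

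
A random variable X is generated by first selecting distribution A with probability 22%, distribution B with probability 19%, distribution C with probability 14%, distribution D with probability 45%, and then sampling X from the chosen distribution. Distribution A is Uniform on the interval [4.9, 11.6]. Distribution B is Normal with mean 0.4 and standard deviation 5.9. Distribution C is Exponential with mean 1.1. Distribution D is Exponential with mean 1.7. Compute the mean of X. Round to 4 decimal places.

Component means — A: 8.25; B: 0.4; C: 1.1; D: 1.7.
E[X] = 0.22·8.25 + 0.19·0.4 + 0.14·1.1 + 0.45·1.7 = 2.81.

2.8100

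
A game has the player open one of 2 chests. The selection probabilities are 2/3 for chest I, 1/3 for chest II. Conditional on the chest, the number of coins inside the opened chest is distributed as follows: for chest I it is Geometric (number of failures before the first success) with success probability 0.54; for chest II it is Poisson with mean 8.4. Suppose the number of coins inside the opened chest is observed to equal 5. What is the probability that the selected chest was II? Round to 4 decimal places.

0.7789

Likelihoods P(X=5 | ·): I: 0.011122; II: 0.0783685.
Posterior ∝ prior × likelihood. Numerator for II: 0.333333·0.0783685 = 0.0261228.
Normalizing constant: 0.666667·0.011122 + 0.333333·0.0783685 = 0.0335375.
P(II | observation) = 0.0261228 / 0.0335375 = 0.778914.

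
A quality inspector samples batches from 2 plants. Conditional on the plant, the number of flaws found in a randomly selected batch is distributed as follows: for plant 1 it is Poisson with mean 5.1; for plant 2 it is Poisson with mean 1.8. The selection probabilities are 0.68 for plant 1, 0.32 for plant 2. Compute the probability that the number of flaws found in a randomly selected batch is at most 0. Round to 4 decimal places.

Conditional on each plant, P(X ≤ 0): 1: 0.00609675; 2: 0.165299.
By total probability, P(X ≤ 0) = 0.68·0.00609675 + 0.32·0.165299 = 0.0570414.

0.0570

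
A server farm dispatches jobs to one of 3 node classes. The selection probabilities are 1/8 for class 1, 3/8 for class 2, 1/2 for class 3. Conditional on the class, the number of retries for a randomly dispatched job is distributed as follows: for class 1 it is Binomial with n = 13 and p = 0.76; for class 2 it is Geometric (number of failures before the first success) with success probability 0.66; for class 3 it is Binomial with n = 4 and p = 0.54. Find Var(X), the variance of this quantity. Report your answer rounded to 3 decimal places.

Per component, 1: μ=9.88, E[X²]=99.9856; 2: μ=0.515152, E[X²]=1.04591; 3: μ=2.16, E[X²]=5.6592.
E[X] = 0.125·9.88 + 0.375·0.515152 + 0.5·2.16 = 2.50818.
E[X²] = 0.125·99.9856 + 0.375·1.04591 + 0.5·5.6592 = 15.72.
Var(X) = E[X²] − (E[X])² = 15.72 − 6.29098 = 9.42904.

9.429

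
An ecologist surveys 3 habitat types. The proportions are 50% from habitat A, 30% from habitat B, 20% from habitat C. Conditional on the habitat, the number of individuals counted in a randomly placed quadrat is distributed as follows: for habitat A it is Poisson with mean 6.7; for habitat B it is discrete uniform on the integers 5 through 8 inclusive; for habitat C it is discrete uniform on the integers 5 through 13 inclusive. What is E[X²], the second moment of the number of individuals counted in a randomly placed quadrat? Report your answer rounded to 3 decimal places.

56.378

For each component E[X²] = Var + (mean)², giving A: 51.59; B: 43.5; C: 87.6667.
Overall E[X²] = 0.5·51.59 + 0.3·43.5 + 0.2·87.6667 = 56.3783.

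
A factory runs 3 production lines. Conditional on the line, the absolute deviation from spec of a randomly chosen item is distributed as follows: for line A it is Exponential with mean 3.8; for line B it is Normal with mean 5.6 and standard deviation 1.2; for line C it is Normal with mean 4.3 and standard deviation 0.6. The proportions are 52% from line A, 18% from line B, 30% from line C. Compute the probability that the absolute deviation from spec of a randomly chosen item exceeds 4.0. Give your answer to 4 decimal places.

0.5525

Conditional on each line, P(X > 4.0): A: 0.349018; B: 0.908789; C: 0.691462.
By total probability, P(X > 4.0) = 0.52·0.349018 + 0.18·0.908789 + 0.3·0.691462 = 0.55251.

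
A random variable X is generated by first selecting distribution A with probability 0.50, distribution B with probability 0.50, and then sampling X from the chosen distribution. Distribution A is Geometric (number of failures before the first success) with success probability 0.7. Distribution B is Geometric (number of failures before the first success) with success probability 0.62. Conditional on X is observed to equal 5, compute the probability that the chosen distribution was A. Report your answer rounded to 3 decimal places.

0.257

Likelihoods P(X=5 | ·): A: 0.001701; B: 0.00491258.
Posterior ∝ prior × likelihood. Numerator for A: 0.5·0.001701 = 0.0008505.
Normalizing constant: 0.5·0.001701 + 0.5·0.00491258 = 0.00330679.
P(A | observation) = 0.0008505 / 0.00330679 = 0.257198.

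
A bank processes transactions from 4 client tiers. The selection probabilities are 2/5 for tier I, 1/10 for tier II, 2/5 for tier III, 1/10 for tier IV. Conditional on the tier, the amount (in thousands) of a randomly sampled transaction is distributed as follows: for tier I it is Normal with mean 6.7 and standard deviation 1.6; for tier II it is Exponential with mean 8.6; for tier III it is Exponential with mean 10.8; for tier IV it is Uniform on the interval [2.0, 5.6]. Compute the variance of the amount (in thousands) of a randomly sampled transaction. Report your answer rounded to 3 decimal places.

60.738

Per component, I: μ=6.7, E[X²]=47.45; II: μ=8.6, E[X²]=147.92; III: μ=10.8, E[X²]=233.28; IV: μ=3.8, E[X²]=15.52.
E[X] = 0.4·6.7 + 0.1·8.6 + 0.4·10.8 + 0.1·3.8 = 8.24.
E[X²] = 0.4·47.45 + 0.1·147.92 + 0.4·233.28 + 0.1·15.52 = 128.636.
Var(X) = E[X²] − (E[X])² = 128.636 − 67.8976 = 60.7384.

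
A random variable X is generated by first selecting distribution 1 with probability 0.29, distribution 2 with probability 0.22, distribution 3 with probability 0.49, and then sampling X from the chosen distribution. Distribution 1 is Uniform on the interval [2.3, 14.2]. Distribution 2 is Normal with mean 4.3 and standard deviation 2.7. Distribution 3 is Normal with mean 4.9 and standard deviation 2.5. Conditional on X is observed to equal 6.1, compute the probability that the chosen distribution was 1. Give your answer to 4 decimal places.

0.2029

Likelihoods f(6.1 | ·): 1: 0.0840336; 2: 0.118314; 3: 0.142213.
Posterior ∝ prior × likelihood. Numerator for 1: 0.29·0.0840336 = 0.0243697.
Normalizing constant: 0.29·0.0840336 + 0.22·0.118314 + 0.49·0.142213 = 0.120083.
P(1 | observation) = 0.0243697 / 0.120083 = 0.20294.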